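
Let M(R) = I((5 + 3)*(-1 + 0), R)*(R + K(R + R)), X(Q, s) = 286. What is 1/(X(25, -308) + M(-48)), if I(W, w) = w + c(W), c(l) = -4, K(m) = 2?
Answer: 1/2678 ≈ 0.00037341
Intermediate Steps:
I(W, w) = -4 + w (I(W, w) = w - 4 = -4 + w)
M(R) = (-4 + R)*(2 + R) (M(R) = (-4 + R)*(R + 2) = (-4 + R)*(2 + R))
1/(X(25, -308) + M(-48)) = 1/(286 + (-4 - 48)*(2 - 48)) = 1/(286 - 52*(-46)) = 1/(286 + 2392) = 1/2678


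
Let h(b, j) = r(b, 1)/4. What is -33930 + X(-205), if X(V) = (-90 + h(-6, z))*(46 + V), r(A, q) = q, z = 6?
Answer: -78639/4 ≈ -19660.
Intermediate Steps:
h(b, j) = 1/4
X(V) = -8257/2 - 359*V/4 (X(V) = (-90 + 1/4)*(46 + V) = -359*(46 + V)/4 = -8257/2 - 359*V/4)
-33930 + X(-205) = -33930 + (-8257/2 - 359/4*(-205)) = -33930 + (-8257/2 + 73595/4) = -33930 + 57081/4 = -78639/4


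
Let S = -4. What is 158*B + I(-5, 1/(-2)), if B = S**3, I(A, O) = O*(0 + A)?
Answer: -20219/2 ≈ -10110.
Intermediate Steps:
I(A, O) = A*O (I(A, O) = O*A = A*O)
B = -64 (B = (-4)**3 = -64)
158*B + I(-5, 1/(-2)) = 158*(-64) - 5/(-2) = -10112 - 5*(-1/2) = -10112 + 5/2 = -20219/2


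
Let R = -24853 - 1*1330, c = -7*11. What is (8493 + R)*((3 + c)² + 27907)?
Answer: -590545270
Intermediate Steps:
c = -77
R = -26183 (R = -24853 - 1330 = -26183)
(8493 + R)*((3 + c)² + 27907) = (8493 - 26183)*((3 - 77)² + 27907) = -17690*((-74)² + 27907) = -17690*(5476 + 27907) = -17690*33383 = -590545270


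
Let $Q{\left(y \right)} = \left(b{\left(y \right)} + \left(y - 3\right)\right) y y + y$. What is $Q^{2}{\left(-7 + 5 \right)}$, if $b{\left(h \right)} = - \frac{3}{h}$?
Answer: $256$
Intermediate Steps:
$Q{\left(y \right)} = y + y^{2} \left(-3 + y - \frac{3}{y}\right)$ ($Q{\left(y \right)} = \left(- \frac{3}{y} + \left(y - 3\right)\right) y y + y = \left(- \frac{3}{y} + \left(-3 + y\right)\right) y y + y = \left(-3 + y - \frac{3}{y}\right) y y + y = y \left(-3 + y - \frac{3}{y}\right) y + y = y^{2} \left(-3 + y - \frac{3}{y}\right) + y = y + y^{2} \left(-3 + y - \frac{3}{y}\right)$)
$Q^{2}{\left(-7 + 5 \right)} = \left(\left(-7 + 5\right) \left(-2 + \left(-7 + 5\right)^{2} - 3 \left(-7 + 5\right)\right)\right)^{2} = \left(- 2 \left(-2 + \left(-2\right)^{2} - -6\right)\right)^{2} = \left(- 2 \left(-2 + 4 + 6\right)\right)^{2} = \left(\left(-2\right) 8\right)^{2} = \left(-16\right)^{2} = 256$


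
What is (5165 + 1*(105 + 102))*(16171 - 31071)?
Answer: -80042800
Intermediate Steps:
(5165 + 1*(105 + 102))*(16171 - 31071) = (5165 + 1*207)*(-14900) = (5165 + 207)*(-14900) = 5372*(-14900) = -80042800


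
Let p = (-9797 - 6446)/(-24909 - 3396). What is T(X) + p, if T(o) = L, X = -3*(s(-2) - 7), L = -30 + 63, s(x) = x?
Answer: 25684/765 ≈ 33.574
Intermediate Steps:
p = 439/765 (p = -16243/(-28305) = -16243*(-1/28305) = 439/765 ≈ 0.57386)
L = 33
X = 27 (X = -3*(-2 - 7) = -3*(-9) = 27)
T(o) = 33
T(X) + p = 33 + 439/765 = 25684/765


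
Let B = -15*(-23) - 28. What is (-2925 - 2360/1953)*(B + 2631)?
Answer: -16847480980/1953 ≈ -8.6265e+6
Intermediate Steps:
B = 317 (B = 345 - 28 = 317)
(-2925 - 2360/1953)*(B + 2631) = (-2925 - 2360/1953)*(317 + 2631) = (-2925 - 2360*1/1953)*2948 = (-2925 - 2360/1953)*2948 = -5714885/1953*2948 = -16847480980/1953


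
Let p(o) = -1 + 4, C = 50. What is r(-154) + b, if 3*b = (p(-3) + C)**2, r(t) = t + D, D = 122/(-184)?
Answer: 215741/276 ≈ 781.67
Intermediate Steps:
p(o) = 3
D = -61/92 (D = 122*(-1/184) = -61/92 ≈ -0.66304)
r(t) = -61/92 + t (r(t) = t - 61/92 = -61/92 + t)
b = 2809/3 (b = (3 + 50)**2/3 = (1/3)*53**2 = (1/3)*2809 = 2809/3 ≈ 936.33)
r(-154) + b = (-61/92 - 154) + 2809/3 = -14229/92 + 2809/3 = 215741/276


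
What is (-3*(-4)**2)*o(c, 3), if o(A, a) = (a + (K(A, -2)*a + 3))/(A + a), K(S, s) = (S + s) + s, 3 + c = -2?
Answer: -504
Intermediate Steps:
c = -5 (c = -3 - 2 = -5)
K(S, s) = S + 2*s
o(A, a) = (3 + a + a*(-4 + A))/(A + a) (o(A, a) = (a + ((A + 2*(-2))*a + 3))/(A + a) = (a + ((A - 4)*a + 3))/(A + a) = (a + ((-4 + A)*a + 3))/(A + a) = (a + (a*(-4 + A) + 3))/(A + a) = (a + (3 + a*(-4 + A)))/(A + a) = (3 + a + a*(-4 + A))/(A + a))
(-3*(-4)**2)*o(c, 3) = (-3*(-4)**2)*((3 + 3 + 3*(-4 - 5))/(-5 + 3)) = (-3*16)*((3 + 3 + 3*(-9))/(-2)) = -(-24)*(3 + 3 - 27) = -(-24)*(-21) = -48*21/2 = -504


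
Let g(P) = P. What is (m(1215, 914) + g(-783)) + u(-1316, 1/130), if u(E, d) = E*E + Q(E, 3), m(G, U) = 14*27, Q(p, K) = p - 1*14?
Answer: 1730121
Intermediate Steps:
Q(p, K) = -14 + p (Q(p, K) = p - 14 = -14 + p)
m(G, U) = 378
u(E, d) = -14 + E + E² (u(E, d) = E*E + (-14 + E) = E² + (-14 + E) = -14 + E + E²)
(m(1215, 914) + g(-783)) + u(-1316, 1/130) = (378 - 783) + (-14 - 1316 + (-1316)²) = -405 + (-14 - 1316 + 1731856) = -405 + 1730526 = 1730121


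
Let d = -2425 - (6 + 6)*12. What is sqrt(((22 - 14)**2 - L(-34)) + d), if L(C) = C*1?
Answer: I*sqrt(2471) ≈ 49.709*I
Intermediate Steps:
L(C) = C
d = -2569 (d = -2425 - 12*12 = -2425 - 1*144 = -2425 - 144 = -2569)
sqrt(((22 - 14)**2 - L(-34)) + d) = sqrt(((22 - 14)**2 - 1*(-34)) - 2569) = sqrt((8**2 + 34) - 2569) = sqrt((64 + 34) - 2569) = sqrt(98 - 2569) = sqrt(-2471) = I*sqrt(2471)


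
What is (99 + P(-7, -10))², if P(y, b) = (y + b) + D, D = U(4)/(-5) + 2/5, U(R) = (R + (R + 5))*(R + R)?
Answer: 94864/25 ≈ 3794.6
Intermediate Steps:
U(R) = 2*R*(5 + 2*R) (U(R) = (R + (5 + R))*(2*R) = (5 + 2*R)*(2*R) = 2*R*(5 + 2*R))
D = -102/5 (D = (2*4*(5 + 2*4))/(-5) + 2/5 = (2*4*(5 + 8))*(-⅕) + 2*(⅕) = (2*4*13)*(-⅕) + ⅖ = 104*(-⅕) + ⅖ = -104/5 + ⅖ = -102/5 ≈ -20.400)
P(y, b) = -102/5 + b + y (P(y, b) = (y + b) - 102/5 = (b + y) - 102/5 = -102/5 + b + y)
(99 + P(-7, -10))² = (99 + (-102/5 - 10 - 7))² = (99 - 187/5)² = (308/5)² = 94864/25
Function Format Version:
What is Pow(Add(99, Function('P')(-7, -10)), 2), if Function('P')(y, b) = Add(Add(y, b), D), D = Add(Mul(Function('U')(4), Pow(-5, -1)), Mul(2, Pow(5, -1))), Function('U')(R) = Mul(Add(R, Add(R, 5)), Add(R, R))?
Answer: Rational(94864, 25) ≈ 3794.6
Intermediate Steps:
Function('U')(R) = Mul(2, R, Add(5, Mul(2, R))) (Function('U')(R) = Mul(Add(R, Add(5, R)), Mul(2, R)) = Mul(Add(5, Mul(2, R)), Mul(2, R)) = Mul(2, R, Add(5, Mul(2, R))))
D = Rational(-102, 5) (D = Add(Mul(Mul(2, 4, Add(5, Mul(2, 4))), Pow(-5, -1)), Mul(2, Pow(5, -1))) = Add(Mul(Mul(2, 4, Add(5, 8)), Rational(-1, 5)), Mul(2, Rational(1, 5))) = Add(Mul(Mul(2, 4, 13), Rational(-1, 5)), Rational(2, 5)) = Add(Mul(104, Rational(-1, 5)), Rational(2, 5)) = Add(Rational(-104, 5), Rational(2, 5)) = Rational(-102, 5) ≈ -20.400)
Function('P')(y, b) = Add(Rational(-102, 5), b, y) (Function('P')(y, b) = Add(Add(y, b), Rational(-102, 5)) = Add(Add(b, y), Rational(-102, 5)) = Add(Rational(-102, 5), b, y))
Pow(Add(99, Function('P')(-7, -10)), 2) = Pow(Add(99, Add(Rational(-102, 5), -10, -7)), 2) = Pow(Add(99, Rational(-187, 5)), 2) = Pow(Rational(308, 5), 2) = Rational(94864, 25)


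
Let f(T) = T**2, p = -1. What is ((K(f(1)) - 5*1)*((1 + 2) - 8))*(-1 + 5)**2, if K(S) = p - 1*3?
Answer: 720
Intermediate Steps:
K(S) = -4 (K(S) = -1 - 1*3 = -1 - 3 = -4)
((K(f(1)) - 5*1)*((1 + 2) - 8))*(-1 + 5)**2 = ((-4 - 5*1)*((1 + 2) - 8))*(-1 + 5)**2 = ((-4 - 5)*(3 - 8))*4**2 = -9*(-5)*16 = 45*16 = 720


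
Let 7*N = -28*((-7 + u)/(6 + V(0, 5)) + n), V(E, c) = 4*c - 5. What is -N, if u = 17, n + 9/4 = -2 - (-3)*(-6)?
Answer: -1829/21 ≈ -87.095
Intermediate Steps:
n = -89/4 (n = -9/4 + (-2 - (-3)*(-6)) = -9/4 + (-2 - 1*18) = -9/4 + (-2 - 18) = -9/4 - 20 = -89/4 ≈ -22.250)
V(E, c) = -5 + 4*c
N = 1829/21 (N = (-28*((-7 + 17)/(6 + (-5 + 4*5)) - 89/4))/7 = (-28*(10/(6 + (-5 + 20)) - 89/4))/7 = (-28*(10/(6 + 15) - 89/4))/7 = (-28*(10/21 - 89/4))/7 = (-28*(-1829/84))/7 = (⅐)*(1829/3) = 1829/21 ≈ 87.095)
-N = -1*1829/21 = -1829/21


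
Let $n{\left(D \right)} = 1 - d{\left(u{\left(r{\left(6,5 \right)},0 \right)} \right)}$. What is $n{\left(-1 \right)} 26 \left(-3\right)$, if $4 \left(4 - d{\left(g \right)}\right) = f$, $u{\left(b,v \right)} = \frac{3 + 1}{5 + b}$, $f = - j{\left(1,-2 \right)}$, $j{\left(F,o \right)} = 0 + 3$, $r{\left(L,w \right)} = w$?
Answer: $\frac{585}{2} \approx 292.5$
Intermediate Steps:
$j{\left(F,o \right)} = 3$
$f = -3$ ($f = \left(-1\right) 3 = -3$)
$u{\left(b,v \right)} = \frac{4}{5 + b}$
$d{\left(g \right)} = \frac{19}{4}$ ($d{\left(g \right)} = 4 - - \frac{3}{4} = 4 + \frac{3}{4} = \frac{19}{4}$)
$n{\left(D \right)} = - \frac{15}{4}$ ($n{\left(D \right)} = 1 - \frac{19}{4} = - \frac{15}{4}$)
$n{\left(-1 \right)} 26 \left(-3\right) = \left(- \frac{15}{4}\right) 26 \left(-3\right) = \left(- \frac{195}{2}\right) \left(-3\right) = \frac{585}{2}$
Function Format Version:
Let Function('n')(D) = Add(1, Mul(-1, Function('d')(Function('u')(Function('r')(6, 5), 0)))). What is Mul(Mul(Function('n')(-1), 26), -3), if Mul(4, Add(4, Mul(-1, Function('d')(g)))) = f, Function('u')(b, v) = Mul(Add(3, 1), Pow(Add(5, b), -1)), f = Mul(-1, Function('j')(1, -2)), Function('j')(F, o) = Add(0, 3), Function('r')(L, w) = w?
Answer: Rational(585, 2) ≈ 292.50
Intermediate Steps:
Function('j')(F, o) = 3
f = -3 (f = Mul(-1, 3) = -3)
Function('u')(b, v) = Mul(4, Pow(Add(5, b), -1))
Function('d')(g) = Rational(19, 4) (Function('d')(g) = Add(4, Mul(Rational(-1, 4), -3)) = Add(4, Rational(3, 4)) = Rational(19, 4))
Function('n')(D) = Rational(-15, 4) (Function('n')(D) = Add(1, Mul(-1, Rational(19, 4))) = Add(1, Rational(-19, 4)) = Rational(-15, 4))
Mul(Mul(Function('n')(-1), 26), -3) = Mul(Mul(Rational(-15, 4), 26), -3) = Mul(Rational(-195, 2), -3) = Rational(585, 2)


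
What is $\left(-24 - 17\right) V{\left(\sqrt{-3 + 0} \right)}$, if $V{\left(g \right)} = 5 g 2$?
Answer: $- 410 i \sqrt{3} \approx - 710.14 i$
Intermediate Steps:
$V{\left(g \right)} = 10 g$
$\left(-24 - 17\right) V{\left(\sqrt{-3 + 0} \right)} = \left(-24 - 17\right) 10 \sqrt{-3 + 0} = - 41 \cdot 10 \sqrt{-3} = - 41 \cdot 10 i \sqrt{3} = - 410 i \sqrt{3}$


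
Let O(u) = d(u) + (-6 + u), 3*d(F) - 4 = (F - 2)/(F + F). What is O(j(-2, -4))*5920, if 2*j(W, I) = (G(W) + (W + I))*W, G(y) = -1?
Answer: 304880/21 ≈ 14518.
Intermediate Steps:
d(F) = 4/3 + (-2 + F)/(6*F) (d(F) = 4/3 + ((F - 2)/(F + F))/3 = 4/3 + ((-2 + F)/((2*F)))/3 = 4/3 + ((-2 + F)*(1/(2*F)))/3 = 4/3 + ((-2 + F)/(2*F))/3 = 4/3 + (-2 + F)/(6*F))
j(W, I) = W*(-1 + I + W)/2 (j(W, I) = ((-1 + (W + I))*W)/2 = ((-1 + (I + W))*W)/2 = ((-1 + I + W)*W)/2 = (W*(-1 + I + W))/2 = W*(-1 + I + W)/2)
O(u) = -6 + u + (-2 + 9*u)/(6*u) (O(u) = (-2 + 9*u)/(6*u) + (-6 + u) = -6 + u + (-2 + 9*u)/(6*u))
O(j(-2, -4))*5920 = (-9/2 + (½)*(-2)*(-1 - 4 - 2) - (-1/(-1 - 4 - 2))/3)*5920 = (-9/2 + (½)*(-2)*(-7) - 1/(3*((½)*(-2)*(-7))))*5920 = (-9/2 + 7 - ⅓/7)*5920 = (-9/2 + 7 - ⅓*⅐)*5920 = (-9/2 + 7 - 1/21)*5920 = (103/42)*5920 = 304880/21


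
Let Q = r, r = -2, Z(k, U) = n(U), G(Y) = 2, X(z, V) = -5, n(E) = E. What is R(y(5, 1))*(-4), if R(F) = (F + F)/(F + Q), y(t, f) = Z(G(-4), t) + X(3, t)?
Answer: 0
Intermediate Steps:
Z(k, U) = U
y(t, f) = -5 + t (y(t, f) = t - 5 = -5 + t)
Q = -2
R(F) = 2*F/(-2 + F) (R(F) = (F + F)/(F - 2) = (2*F)/(-2 + F) = 2*F/(-2 + F))
R(y(5, 1))*(-4) = (2*(-5 + 5)/(-2 + (-5 + 5)))*(-4) = (2*0/(-2 + 0))*(-4) = (2*0/(-2))*(-4) = (2*0*(-1/2))*(-4) = 0*(-4) = 0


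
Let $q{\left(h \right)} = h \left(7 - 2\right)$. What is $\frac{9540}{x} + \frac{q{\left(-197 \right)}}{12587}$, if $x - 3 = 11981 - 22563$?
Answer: $- \frac{130500295}{133157873} \approx -0.98004$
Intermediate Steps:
$q{\left(h \right)} = 5 h$ ($q{\left(h \right)} = h 5 = 5 h$)
$x = -10579$ ($x = 3 + \left(11981 - 22563\right) = 3 - 10582 = -10579$)
$\frac{9540}{x} + \frac{q{\left(-197 \right)}}{12587} = \frac{9540}{-10579} + \frac{5 \left(-197\right)}{12587} = 9540 \left(- \frac{1}{10579}\right) - \frac{985}{12587} = - \frac{9540}{10579} - \frac{985}{12587} = - \frac{130500295}{133157873}$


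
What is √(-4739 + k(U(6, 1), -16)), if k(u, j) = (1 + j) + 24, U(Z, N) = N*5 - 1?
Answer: I*√4730 ≈ 68.775*I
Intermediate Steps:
U(Z, N) = -1 + 5*N (U(Z, N) = 5*N - 1 = -1 + 5*N)
k(u, j) = 25 + j
√(-4739 + k(U(6, 1), -16)) = √(-4739 + (25 - 16)) = √(-4739 + 9) = √(-4730) = I*√4730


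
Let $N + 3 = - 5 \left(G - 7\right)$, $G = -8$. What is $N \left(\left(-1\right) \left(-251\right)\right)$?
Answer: $18072$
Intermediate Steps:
$N = 72$ ($N = -3 - 5 \left(-8 - 7\right) = -3 - -75 = -3 + 75 = 72$)
$N \left(\left(-1\right) \left(-251\right)\right) = 72 \left(\left(-1\right) \left(-251\right)\right) = 72 \cdot 251 = 18072$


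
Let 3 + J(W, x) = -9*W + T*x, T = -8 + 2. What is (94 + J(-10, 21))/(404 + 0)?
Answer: 55/404 ≈ 0.13614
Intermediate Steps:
T = -6
J(W, x) = -3 - 9*W - 6*x (J(W, x) = -3 + (-9*W - 6*x) = -3 - 9*W - 6*x)
(94 + J(-10, 21))/(404 + 0) = (94 + (-3 - 9*(-10) - 6*21))/(404 + 0) = (94 + (-3 + 90 - 126))/404 = (94 - 39)*(1/404) = 55*(1/404) = 55/404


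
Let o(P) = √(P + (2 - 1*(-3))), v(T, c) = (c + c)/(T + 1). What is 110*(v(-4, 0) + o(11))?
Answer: 440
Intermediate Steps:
v(T, c) = 2*c/(1 + T) (v(T, c) = (2*c)/(1 + T) = 2*c/(1 + T))
o(P) = √(5 + P) (o(P) = √(P + (2 + 3)) = √(P + 5) = √(5 + P))
110*(v(-4, 0) + o(11)) = 110*(2*0/(1 - 4) + √(5 + 11)) = 110*(2*0/(-3) + √16) = 110*(2*0*(-⅓) + 4) = 110*(0 + 4) = 110*4 = 440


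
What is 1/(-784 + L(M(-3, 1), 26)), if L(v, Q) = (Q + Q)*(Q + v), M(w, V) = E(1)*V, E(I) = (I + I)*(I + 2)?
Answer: 1/880 ≈ 0.0011364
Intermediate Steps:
E(I) = 2*I*(2 + I) (E(I) = (2*I)*(2 + I) = 2*I*(2 + I))
M(w, V) = 6*V (M(w, V) = (2*1*(2 + 1))*V = (2*1*3)*V = 6*V)
L(v, Q) = 2*Q*(Q + v) (L(v, Q) = (2*Q)*(Q + v) = 2*Q*(Q + v))
1/(-784 + L(M(-3, 1), 26)) = 1/(-784 + 2*26*(26 + 6*1)) = 1/(-784 + 2*26*(26 + 6)) = 1/(-784 + 2*26*32) = 1/(-784 + 1664) = 1/880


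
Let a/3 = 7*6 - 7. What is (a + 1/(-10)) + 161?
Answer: 2659/10 ≈ 265.90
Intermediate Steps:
a = 105 (a = 3*(7*6 - 7) = 3*(42 - 7) = 3*35 = 105)
(a + 1/(-10)) + 161 = (105 + 1/(-10)) + 161 = (105 - ⅒) + 161 = 1049/10 + 161 = 2659/10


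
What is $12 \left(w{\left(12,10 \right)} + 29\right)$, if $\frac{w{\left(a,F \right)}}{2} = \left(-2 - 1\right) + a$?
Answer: $564$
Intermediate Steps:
$w{\left(a,F \right)} = -6 + 2 a$ ($w{\left(a,F \right)} = 2 \left(\left(-2 - 1\right) + a\right) = 2 \left(-3 + a\right) = -6 + 2 a$)
$12 \left(w{\left(12,10 \right)} + 29\right) = 12 \left(\left(-6 + 2 \cdot 12\right) + 29\right) = 12 \left(\left(-6 + 24\right) + 29\right) = 12 \left(18 + 29\right) = 12 \cdot 47 = 564$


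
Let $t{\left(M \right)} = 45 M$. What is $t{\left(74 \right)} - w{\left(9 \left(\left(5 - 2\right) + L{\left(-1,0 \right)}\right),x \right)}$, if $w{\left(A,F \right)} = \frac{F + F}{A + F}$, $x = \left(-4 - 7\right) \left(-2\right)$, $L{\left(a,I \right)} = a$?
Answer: $\frac{33289}{10} \approx 3328.9$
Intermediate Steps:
$x = 22$ ($x = \left(-11\right) \left(-2\right) = 22$)
$w{\left(A,F \right)} = \frac{2 F}{A + F}$
$t{\left(74 \right)} - w{\left(9 \left(\left(5 - 2\right) + L{\left(-1,0 \right)}\right),x \right)} = 45 \cdot 74 - 2 \cdot 22 \frac{1}{9 \left(\left(5 - 2\right) - 1\right) + 22} = 3330 - 2 \cdot 22 \frac{1}{9 \left(3 - 1\right) + 22} = 3330 - 2 \cdot 22 \frac{1}{9 \cdot 2 + 22} = 3330 - 2 \cdot 22 \frac{1}{18 + 22} = 3330 - 2 \cdot 22 \cdot \frac{1}{40} = 3330 - \frac{11}{10} = \frac{33289}{10}$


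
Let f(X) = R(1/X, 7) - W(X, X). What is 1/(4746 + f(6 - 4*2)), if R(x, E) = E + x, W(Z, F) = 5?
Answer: 2/9495 ≈ 0.00021064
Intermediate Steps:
f(X) = 2 + 1/X (f(X) = (7 + 1/X) - 1*5 = (7 + 1/X) - 5 = 2 + 1/X)
1/(4746 + f(6 - 4*2)) = 1/(4746 + (2 + 1/(6 - 4*2))) = 1/(4746 + (2 + 1/(6 - 8))) = 1/(4746 + (2 + 1/(-2))) = 1/(4746 + (2 - ½)) = 1/(4746 + 3/2) = 1/(9495/2) = 2/9495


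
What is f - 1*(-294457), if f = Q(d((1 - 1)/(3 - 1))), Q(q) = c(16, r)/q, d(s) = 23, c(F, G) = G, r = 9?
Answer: 6772520/23 ≈ 2.9446e+5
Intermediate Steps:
Q(q) = 9/q
f = 9/23 ≈ 0.39130
f - 1*(-294457) = 9/23 - 1*(-294457) = 9/23 + 294457 = 6772520/23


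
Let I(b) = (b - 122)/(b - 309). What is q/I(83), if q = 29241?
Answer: 2202822/13 ≈ 1.6945e+5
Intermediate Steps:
I(b) = (-122 + b)/(-309 + b)
q/I(83) = 29241/(((-122 + 83)/(-309 + 83))) = 29241/((-39/(-226))) = 29241/((-1/226*(-39))) = 29241/(39/226) = 29241*(226/39) = 2202822/13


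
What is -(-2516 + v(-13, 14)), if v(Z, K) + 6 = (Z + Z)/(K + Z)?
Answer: 2548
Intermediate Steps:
v(Z, K) = -6 + 2*Z/(K + Z) (v(Z, K) = -6 + (Z + Z)/(K + Z) = -6 + (2*Z)/(K + Z) = -6 + 2*Z/(K + Z))
-(-2516 + v(-13, 14)) = -(-2516 + 2*(-3*14 - 2*(-13))/(14 - 13)) = -(-2516 + 2*(-42 + 26)/1) = -(-2516 + 2*1*(-16)) = -(-2516 - 32) = -1*(-2548) = 2548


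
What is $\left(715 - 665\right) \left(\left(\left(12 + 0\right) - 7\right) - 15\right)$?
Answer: $-500$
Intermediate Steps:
$\left(715 - 665\right) \left(\left(\left(12 + 0\right) - 7\right) - 15\right) = 50 \left(\left(12 - 7\right) - 15\right) = 50 \left(5 - 15\right) = 50 \left(-10\right) = -500$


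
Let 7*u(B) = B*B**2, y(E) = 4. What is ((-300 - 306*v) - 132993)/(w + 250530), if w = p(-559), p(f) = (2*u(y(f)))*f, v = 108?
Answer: -1164387/1682158 ≈ -0.69220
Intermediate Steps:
u(B) = B**3/7 (u(B) = (B*B**2)/7 = B**3/7)
p(f) = 128*f/7 (p(f) = (2*((1/7)*4**3))*f = (2*((1/7)*64))*f = (2*(64/7))*f = 128*f/7)
w = -71552/7 (w = (128/7)*(-559) = -71552/7 ≈ -10222.)
((-300 - 306*v) - 132993)/(w + 250530) = ((-300 - 306*108) - 132993)/(-71552/7 + 250530) = ((-300 - 33048) - 132993)/(1682158/7) = (-33348 - 132993)*(7/1682158) = -166341*7/1682158 = -1164387/1682158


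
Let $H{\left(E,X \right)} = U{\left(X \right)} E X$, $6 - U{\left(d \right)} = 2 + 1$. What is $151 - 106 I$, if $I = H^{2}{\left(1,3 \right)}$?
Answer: $-8435$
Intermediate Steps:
$U{\left(d \right)} = 3$ ($U{\left(d \right)} = 6 - \left(2 + 1\right) = 6 - 3 = 3$)
$H{\left(E,X \right)} = 3 E X$
$I = 81$ ($I = \left(3 \cdot 1 \cdot 3\right)^{2} = 9^{2} = 81$)
$151 - 106 I = 151 - 8586 = -8435$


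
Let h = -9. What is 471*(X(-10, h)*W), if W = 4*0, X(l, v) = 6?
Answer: 0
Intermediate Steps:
W = 0
471*(X(-10, h)*W) = 471*(6*0) = 471*0 = 0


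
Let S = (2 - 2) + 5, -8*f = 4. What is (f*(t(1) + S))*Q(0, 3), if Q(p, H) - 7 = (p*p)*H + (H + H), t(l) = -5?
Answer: 0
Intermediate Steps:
Q(p, H) = 7 + 2*H + H*p² (Q(p, H) = 7 + ((p*p)*H + (H + H)) = 7 + (p²*H + 2*H) = 7 + (H*p² + 2*H) = 7 + (2*H + H*p²) = 7 + 2*H + H*p²)
f = -½ (f = -⅛*4 = -½ ≈ -0.50000)
S = 5 (S = 0 + 5 = 5)
(f*(t(1) + S))*Q(0, 3) = (-(-5 + 5)/2)*(7 + 2*3 + 3*0²) = (-½*0)*(7 + 6 + 3*0) = 0*(7 + 6 + 0) = 0*13 = 0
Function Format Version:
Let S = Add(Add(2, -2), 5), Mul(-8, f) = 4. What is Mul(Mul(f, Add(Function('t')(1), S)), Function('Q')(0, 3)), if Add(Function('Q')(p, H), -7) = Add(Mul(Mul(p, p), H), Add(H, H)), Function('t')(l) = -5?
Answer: 0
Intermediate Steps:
Function('Q')(p, H) = Add(7, Mul(2, H), Mul(H, Pow(p, 2))) (Function('Q')(p, H) = Add(7, Add(Mul(Mul(p, p), H), Add(H, H))) = Add(7, Add(Mul(Pow(p, 2), H), Mul(2, H))) = Add(7, Add(Mul(H, Pow(p, 2)), Mul(2, H))) = Add(7, Add(Mul(2, H), Mul(H, Pow(p, 2)))) = Add(7, Mul(2, H), Mul(H, Pow(p, 2))))
f = Rational(-1, 2) (f = Mul(Rational(-1, 8), 4) = Rational(-1, 2) ≈ -0.50000)
S = 5 (S = Add(0, 5) = 5)
Mul(Mul(f, Add(Function('t')(1), S)), Function('Q')(0, 3)) = Mul(Mul(Rational(-1, 2), Add(-5, 5)), Add(7, Mul(2, 3), Mul(3, Pow(0, 2)))) = Mul(Mul(Rational(-1, 2), 0), Add(7, 6, Mul(3, 0))) = Mul(0, Add(7, 6, 0)) = Mul(0, 13) = 0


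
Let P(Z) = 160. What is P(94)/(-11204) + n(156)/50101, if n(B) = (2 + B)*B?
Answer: 67035008/140332901 ≈ 0.47769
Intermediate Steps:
n(B) = B*(2 + B)
P(94)/(-11204) + n(156)/50101 = 160/(-11204) + (156*(2 + 156))/50101 = 160*(-1/11204) + (156*158)*(1/50101) = -40/2801 + 24648*(1/50101) = -40/2801 + 24648/50101 = 67035008/140332901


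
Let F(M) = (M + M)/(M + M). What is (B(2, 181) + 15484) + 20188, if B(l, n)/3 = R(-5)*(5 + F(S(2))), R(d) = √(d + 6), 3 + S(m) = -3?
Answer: 35690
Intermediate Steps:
S(m) = -6 (S(m) = -3 - 3 = -6)
R(d) = √(6 + d)
F(M) = 1 (F(M) = (2*M)/((2*M)) = (2*M)*(1/(2*M)) = 1)
B(l, n) = 18 (B(l, n) = 3*(√(6 - 5)*(5 + 1)) = 3*(√1*6) = 3*(1*6) = 3*6 = 18)
(B(2, 181) + 15484) + 20188 = (18 + 15484) + 20188 = 15502 + 20188 = 35690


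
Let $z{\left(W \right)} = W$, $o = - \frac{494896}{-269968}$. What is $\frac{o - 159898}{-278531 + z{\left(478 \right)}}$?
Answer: $\frac{2697928023}{4691588269} \approx 0.57506$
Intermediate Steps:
$o = \frac{30931}{16873}$ ($o = \left(-494896\right) \left(- \frac{1}{269968}\right) = \frac{30931}{16873} \approx 1.8332$)
$\frac{o - 159898}{-278531 + z{\left(478 \right)}} = \frac{\frac{30931}{16873} - 159898}{-278531 + 478} = - \frac{2697928023}{16873 \left(-278053\right)} = \left(- \frac{2697928023}{16873}\right) \left(- \frac{1}{278053}\right) = \frac{2697928023}{4691588269}$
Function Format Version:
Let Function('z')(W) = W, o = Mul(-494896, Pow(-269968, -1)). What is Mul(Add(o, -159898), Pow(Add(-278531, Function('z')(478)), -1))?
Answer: Rational(2697928023, 4691588269) ≈ 0.57506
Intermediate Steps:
o = Rational(30931, 16873) (o = Mul(-494896, Rational(-1, 269968)) = Rational(30931, 16873) ≈ 1.8332)
Mul(Add(o, -159898), Pow(Add(-278531, Function('z')(478)), -1)) = Mul(Add(Rational(30931, 16873), -159898), Pow(Add(-278531, 478), -1)) = Mul(Rational(-2697928023, 16873), Pow(-278053, -1)) = Mul(Rational(-2697928023, 16873), Rational(-1, 278053)) = Rational(2697928023, 4691588269)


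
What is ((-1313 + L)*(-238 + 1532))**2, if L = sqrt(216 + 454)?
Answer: 2887797628604 - 4397068936*sqrt(670) ≈ 2.7740e+12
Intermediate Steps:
L = sqrt(670) ≈ 25.884
((-1313 + L)*(-238 + 1532))**2 = ((-1313 + sqrt(670))*(-238 + 1532))**2 = ((-1313 + sqrt(670))*1294)**2 = (-1699022 + 1294*sqrt(670))**2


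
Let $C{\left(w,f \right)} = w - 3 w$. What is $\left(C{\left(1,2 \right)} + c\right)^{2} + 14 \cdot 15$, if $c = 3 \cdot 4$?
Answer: $310$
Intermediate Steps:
$C{\left(w,f \right)} = - 2 w$
$c = 12$
$\left(C{\left(1,2 \right)} + c\right)^{2} + 14 \cdot 15 = \left(\left(-2\right) 1 + 12\right)^{2} + 14 \cdot 15 = \left(-2 + 12\right)^{2} + 210 = 10^{2} + 210 = 100 + 210 = 310$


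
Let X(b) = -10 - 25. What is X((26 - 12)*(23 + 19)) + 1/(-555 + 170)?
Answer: -13476/385 ≈ -35.003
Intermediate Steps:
X(b) = -35
X((26 - 12)*(23 + 19)) + 1/(-555 + 170) = -35 + 1/(-555 + 170) = -35 + 1/(-385) = -35 - 1/385 = -13476/385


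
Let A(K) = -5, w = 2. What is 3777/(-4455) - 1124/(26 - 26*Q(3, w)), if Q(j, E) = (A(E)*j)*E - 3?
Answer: -695524/328185 ≈ -2.1193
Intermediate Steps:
Q(j, E) = -3 - 5*E*j (Q(j, E) = (-5*j)*E - 3 = -5*E*j - 3 = -3 - 5*E*j)
3777/(-4455) - 1124/(26 - 26*Q(3, w)) = 3777/(-4455) - 1124/(26 - 26*(-3 - 5*2*3)) = 3777*(-1/4455) - 1124/(26 - 26*(-3 - 30)) = -1259/1485 - 1124/(26 - 26*(-33)) = -1259/1485 - 1124/(26 + 858) = -1259/1485 - 1124/884 = -1259/1485 - 1124*1/884 = -1259/1485 - 281/221 = -695524/328185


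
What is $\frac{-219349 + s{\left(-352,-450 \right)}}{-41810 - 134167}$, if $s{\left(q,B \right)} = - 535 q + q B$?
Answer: $- \frac{42457}{58659} \approx -0.72379$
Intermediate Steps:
$s{\left(q,B \right)} = - 535 q + B q$
$\frac{-219349 + s{\left(-352,-450 \right)}}{-41810 - 134167} = \frac{-219349 - 352 \left(-535 - 450\right)}{-41810 - 134167} = \frac{-219349 - -346720}{-175977} = \left(-219349 + 346720\right) \left(- \frac{1}{175977}\right) = 127371 \left(- \frac{1}{175977}\right) = - \frac{42457}{58659}$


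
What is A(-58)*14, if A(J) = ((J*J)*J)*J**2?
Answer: -9188994752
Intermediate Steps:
A(J) = J**5 (A(J) = (J**2*J)*J**2 = J**3*J**2 = J**5)
A(-58)*14 = (-58)**5*14 = -656356768*14 = -9188994752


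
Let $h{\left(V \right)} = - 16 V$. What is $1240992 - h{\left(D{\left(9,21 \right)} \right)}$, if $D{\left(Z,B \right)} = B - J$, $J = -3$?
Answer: $1241376$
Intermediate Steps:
$D{\left(Z,B \right)} = 3 + B$ ($D{\left(Z,B \right)} = B - -3 = B + 3 = 3 + B$)
$1240992 - h{\left(D{\left(9,21 \right)} \right)} = 1240992 - - 16 \left(3 + 21\right) = 1240992 - \left(-16\right) 24 = 1240992 - -384 = 1240992 + 384 = 1241376$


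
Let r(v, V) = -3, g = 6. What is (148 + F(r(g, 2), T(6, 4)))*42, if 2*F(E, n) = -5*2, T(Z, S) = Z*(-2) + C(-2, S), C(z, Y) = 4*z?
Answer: 6006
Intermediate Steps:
T(Z, S) = -8 - 2*Z (T(Z, S) = Z*(-2) + 4*(-2) = -2*Z - 8 = -8 - 2*Z)
F(E, n) = -5 (F(E, n) = (-5*2)/2 = (½)*(-10) = -5)
(148 + F(r(g, 2), T(6, 4)))*42 = (148 - 5)*42 = 143*42 = 6006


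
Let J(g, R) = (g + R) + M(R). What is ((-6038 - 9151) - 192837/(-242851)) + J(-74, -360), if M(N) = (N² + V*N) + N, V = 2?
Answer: 27417342184/242851 ≈ 1.1290e+5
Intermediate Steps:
M(N) = N² + 3*N (M(N) = (N² + 2*N) + N = N² + 3*N)
J(g, R) = R + g + R*(3 + R) (J(g, R) = (g + R) + R*(3 + R) = (R + g) + R*(3 + R) = R + g + R*(3 + R))
((-6038 - 9151) - 192837/(-242851)) + J(-74, -360) = ((-6038 - 9151) - 192837/(-242851)) + (-360 - 74 - 360*(3 - 360)) = (-15189 - 192837*(-1/242851)) + (-360 - 74 - 360*(-357)) = (-15189 + 192837/242851) + (-360 - 74 + 128520) = -3688471002/242851 + 128086 = 27417342184/242851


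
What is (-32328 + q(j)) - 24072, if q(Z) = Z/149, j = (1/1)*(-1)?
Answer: -8403601/149 ≈ -56400.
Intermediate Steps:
j = -1 (j = (1*1)*(-1) = 1*(-1) = -1)
q(Z) = Z/149 (q(Z) = Z*(1/149) = Z/149)
(-32328 + q(j)) - 24072 = (-32328 + (1/149)*(-1)) - 24072 = (-32328 - 1/149) - 24072 = -4816873/149 - 24072 = -8403601/149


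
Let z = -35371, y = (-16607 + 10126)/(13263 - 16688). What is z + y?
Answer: -121139194/3425 ≈ -35369.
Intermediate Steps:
y = 6481/3425 (y = -6481/(-3425) = -6481*(-1/3425) = 6481/3425 ≈ 1.8923)
z + y = -35371 + 6481/3425 = -121139194/3425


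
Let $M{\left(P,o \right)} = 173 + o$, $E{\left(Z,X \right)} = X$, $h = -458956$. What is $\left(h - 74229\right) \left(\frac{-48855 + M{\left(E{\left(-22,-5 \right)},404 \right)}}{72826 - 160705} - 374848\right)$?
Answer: $\frac{17563763913298090}{87879} \approx 1.9986 \cdot 10^{11}$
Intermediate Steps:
$\left(h - 74229\right) \left(\frac{-48855 + M{\left(E{\left(-22,-5 \right)},404 \right)}}{72826 - 160705} - 374848\right) = \left(-458956 - 74229\right) \left(\frac{-48855 + \left(173 + 404\right)}{72826 - 160705} - 374848\right) = - 533185 \left(\frac{-48855 + 577}{-87879} - 374848\right) = - 533185 \left(\left(-48278\right) \left(- \frac{1}{87879}\right) - 374848\right) = - 533185 \left(\frac{48278}{87879} - 374848\right) = \left(-533185\right) \left(- \frac{32941219114}{87879}\right) = \frac{17563763913298090}{87879}$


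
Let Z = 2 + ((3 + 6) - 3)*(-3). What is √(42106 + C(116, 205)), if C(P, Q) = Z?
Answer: √42090 ≈ 205.16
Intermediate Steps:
Z = -16 (Z = 2 + (9 - 3)*(-3) = 2 + 6*(-3) = 2 - 18 = -16)
C(P, Q) = -16
√(42106 + C(116, 205)) = √(42106 - 16) = √42090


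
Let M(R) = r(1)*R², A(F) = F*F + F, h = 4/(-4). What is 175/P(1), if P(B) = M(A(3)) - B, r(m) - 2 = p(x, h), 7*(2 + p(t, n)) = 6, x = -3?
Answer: 1225/857 ≈ 1.4294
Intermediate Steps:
h = -1 (h = 4*(-¼) = -1)
p(t, n) = -8/7 (p(t, n) = -2 + (⅐)*6 = -2 + 6/7 = -8/7)
r(m) = 6/7 (r(m) = 2 - 8/7 = 6/7)
A(F) = F + F² (A(F) = F² + F = F + F²)
M(R) = 6*R²/7
P(B) = 864/7 - B (P(B) = 6*(3*(1 + 3))²/7 - B = 6*(3*4)²/7 - B = (6/7)*12² - B = (6/7)*144 - B = 864/7 - B)
175/P(1) = 175/(864/7 - 1*1) = 175/(864/7 - 1) = 175/(857/7) = 175*(7/857) = 1225/857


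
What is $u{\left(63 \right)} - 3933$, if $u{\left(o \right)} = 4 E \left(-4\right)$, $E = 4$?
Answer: $-3997$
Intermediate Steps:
$u{\left(o \right)} = -64$ ($u{\left(o \right)} = 4 \cdot 4 \left(-4\right) = 16 \left(-4\right) = -64$)
$u{\left(63 \right)} - 3933 = -64 - 3933 = -3997$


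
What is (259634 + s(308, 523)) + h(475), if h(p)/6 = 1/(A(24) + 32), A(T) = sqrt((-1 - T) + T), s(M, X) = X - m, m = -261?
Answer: 266928642/1025 - 6*I/1025 ≈ 2.6042e+5 - 0.0058537*I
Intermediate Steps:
s(M, X) = 261 + X (s(M, X) = X - 1*(-261) = X + 261 = 261 + X)
A(T) = I (A(T) = sqrt(-1) = I)
h(p) = 6*(32 - I)/1025 (h(p) = 6/(I + 32) = 6/(32 + I) = 6*((32 - I)/1025) = 6*(32 - I)/1025)
(259634 + s(308, 523)) + h(475) = (259634 + (261 + 523)) + 6*(32 - I)/1025 = (259634 + 784) + (192/1025 - 6*I/1025) = 260418 + (192/1025 - 6*I/1025) = 266928642/1025 - 6*I/1025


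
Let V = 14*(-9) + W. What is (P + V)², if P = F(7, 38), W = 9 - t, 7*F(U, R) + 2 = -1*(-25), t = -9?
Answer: 537289/49 ≈ 10965.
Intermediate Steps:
F(U, R) = 23/7 (F(U, R) = -2/7 + (-1*(-25))/7 = -2/7 + (⅐)*25 = -2/7 + 25/7 = 23/7)
W = 18 (W = 9 - 1*(-9) = 9 + 9 = 18)
P = 23/7 ≈ 3.2857
V = -108 (V = 14*(-9) + 18 = -126 + 18 = -108)
(P + V)² = (23/7 - 108)² = (-733/7)² = 537289/49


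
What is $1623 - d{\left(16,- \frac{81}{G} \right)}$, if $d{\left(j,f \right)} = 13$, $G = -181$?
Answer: $1610$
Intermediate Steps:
$1623 - d{\left(16,- \frac{81}{G} \right)} = 1623 - 13 = 1610$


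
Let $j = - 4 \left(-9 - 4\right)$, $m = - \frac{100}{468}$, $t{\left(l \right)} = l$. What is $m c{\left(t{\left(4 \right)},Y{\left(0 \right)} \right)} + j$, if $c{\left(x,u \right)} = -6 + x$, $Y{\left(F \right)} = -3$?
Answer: $\frac{6134}{117} \approx 52.427$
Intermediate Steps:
$m = - \frac{25}{117}$ ($m = \left(-100\right) \frac{1}{468} = - \frac{25}{117} \approx -0.21368$)
$j = 52$ ($j = \left(-4\right) \left(-13\right) = 52$)
$m c{\left(t{\left(4 \right)},Y{\left(0 \right)} \right)} + j = - \frac{25 \left(-6 + 4\right)}{117} + 52 = \left(- \frac{25}{117}\right) \left(-2\right) + 52 = \frac{50}{117} + 52 = \frac{6134}{117}$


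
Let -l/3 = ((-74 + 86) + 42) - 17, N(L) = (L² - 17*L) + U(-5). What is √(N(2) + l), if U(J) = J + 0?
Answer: I*√146 ≈ 12.083*I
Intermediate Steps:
U(J) = J
N(L) = -5 + L² - 17*L (N(L) = (L² - 17*L) - 5 = -5 + L² - 17*L)
l = -111 (l = -3*(((-74 + 86) + 42) - 17) = -3*((12 + 42) - 17) = -3*(54 - 17) = -3*37 = -111)
√(N(2) + l) = √((-5 + 2² - 17*2) - 111) = √((-5 + 4 - 34) - 111) = √(-35 - 111) = √(-146) = I*√146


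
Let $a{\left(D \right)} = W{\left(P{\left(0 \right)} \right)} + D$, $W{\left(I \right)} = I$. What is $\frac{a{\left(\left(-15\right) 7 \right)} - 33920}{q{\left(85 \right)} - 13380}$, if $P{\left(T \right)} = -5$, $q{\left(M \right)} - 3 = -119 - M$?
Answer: $\frac{34030}{13581} \approx 2.5057$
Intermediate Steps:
$q{\left(M \right)} = -116 - M$ ($q{\left(M \right)} = 3 - \left(119 + M\right) = -116 - M$)
$a{\left(D \right)} = -5 + D$
$\frac{a{\left(\left(-15\right) 7 \right)} - 33920}{q{\left(85 \right)} - 13380} = \frac{\left(-5 - 105\right) - 33920}{\left(-116 - 85\right) - 13380} = \frac{-110 - 33920}{-201 - 13380} = - \frac{34030}{-13581} = \left(-34030\right) \left(- \frac{1}{13581}\right) = \frac{34030}{13581}$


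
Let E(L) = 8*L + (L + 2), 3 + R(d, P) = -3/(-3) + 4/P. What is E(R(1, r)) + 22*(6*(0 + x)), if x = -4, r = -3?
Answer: -556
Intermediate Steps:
R(d, P) = -2 + 4/P (R(d, P) = -3 + (-3/(-3) + 4/P) = -3 + (-3*(-⅓) + 4/P) = -3 + (1 + 4/P) = -2 + 4/P)
E(L) = 2 + 9*L (E(L) = 8*L + (2 + L) = 2 + 9*L)
E(R(1, r)) + 22*(6*(0 + x)) = (2 + 9*(-2 + 4/(-3))) + 22*(6*(0 - 4)) = (2 + 9*(-2 + 4*(-⅓))) + 22*(6*(-4)) = (2 + 9*(-2 - 4/3)) + 22*(-24) = (2 + 9*(-10/3)) - 528 = (2 - 30) - 528 = -28 - 528 = -556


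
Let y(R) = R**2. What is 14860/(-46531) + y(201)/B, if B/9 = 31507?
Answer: -259316361/1466052217 ≈ -0.17688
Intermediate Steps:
B = 283563 (B = 9*31507 = 283563)
14860/(-46531) + y(201)/B = 14860/(-46531) + 201**2/283563 = 14860*(-1/46531) + 40401*(1/283563) = -14860/46531 + 4489/31507 = -259316361/1466052217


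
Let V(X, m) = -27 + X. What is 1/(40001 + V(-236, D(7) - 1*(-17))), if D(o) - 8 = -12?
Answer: 1/39738 ≈ 2.5165e-5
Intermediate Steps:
D(o) = -4 (D(o) = 8 - 12 = -4)
1/(40001 + V(-236, D(7) - 1*(-17))) = 1/(40001 + (-27 - 236)) = 1/(40001 - 263) = 1/39738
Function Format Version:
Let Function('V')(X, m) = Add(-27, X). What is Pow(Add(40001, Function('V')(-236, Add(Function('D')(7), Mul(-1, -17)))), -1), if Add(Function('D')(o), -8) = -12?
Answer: Rational(1, 39738) ≈ 2.5165e-5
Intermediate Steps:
Function('D')(o) = -4 (Function('D')(o) = Add(8, -12) = -4)
Pow(Add(40001, Function('V')(-236, Add(Function('D')(7), Mul(-1, -17)))), -1) = Pow(Add(40001, Add(-27, -236)), -1) = Pow(Add(40001, -263), -1) = Pow(39738, -1) = Rational(1, 39738)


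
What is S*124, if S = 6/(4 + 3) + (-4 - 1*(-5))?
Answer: 1612/7 ≈ 230.29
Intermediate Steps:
S = 13/7 (S = 6/7 + (-4 + 5) = (⅐)*6 + 1 = 6/7 + 1 = 13/7 ≈ 1.8571)
S*124 = (13/7)*124 = 1612/7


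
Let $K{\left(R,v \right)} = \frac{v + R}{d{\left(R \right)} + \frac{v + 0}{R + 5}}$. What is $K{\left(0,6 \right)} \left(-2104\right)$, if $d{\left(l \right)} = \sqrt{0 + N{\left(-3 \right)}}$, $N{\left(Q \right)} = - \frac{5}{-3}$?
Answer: $\frac{1136160}{17} - \frac{315600 \sqrt{15}}{17} \approx -5067.9$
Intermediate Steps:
$N{\left(Q \right)} = \frac{5}{3}$ ($N{\left(Q \right)} = \left(-5\right) \left(- \frac{1}{3}\right) = \frac{5}{3}$)
$d{\left(l \right)} = \frac{\sqrt{15}}{3}$ ($d{\left(l \right)} = \sqrt{0 + \frac{5}{3}} = \sqrt{\frac{5}{3}} = \frac{\sqrt{15}}{3}$)
$K{\left(R,v \right)} = \frac{R + v}{\frac{\sqrt{15}}{3} + \frac{v}{5 + R}}$ ($K{\left(R,v \right)} = \frac{v + R}{\frac{\sqrt{15}}{3} + \frac{v + 0}{R + 5}} = \frac{R + v}{\frac{\sqrt{15}}{3} + \frac{v}{5 + R}}$)
$K{\left(0,6 \right)} \left(-2104\right) = \frac{3 \left(0^{2} + 5 \cdot 0 + 5 \cdot 6 + 0 \cdot 6\right)}{3 \cdot 6 + 5 \sqrt{15} + 0 \sqrt{15}} \left(-2104\right) = \frac{3 \left(0 + 0 + 30 + 0\right)}{18 + 5 \sqrt{15} + 0} \left(-2104\right) = 3 \frac{1}{18 + 5 \sqrt{15}} \cdot 30 \left(-2104\right) = \frac{90}{18 + 5 \sqrt{15}} \left(-2104\right) = - \frac{189360}{18 + 5 \sqrt{15}}$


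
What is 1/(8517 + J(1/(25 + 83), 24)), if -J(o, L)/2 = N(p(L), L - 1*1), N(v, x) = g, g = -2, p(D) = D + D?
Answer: 1/8521 ≈ 0.00011736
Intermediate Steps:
p(D) = 2*D
N(v, x) = -2
J(o, L) = 4 (J(o, L) = -2*(-2) = 4)
1/(8517 + J(1/(25 + 83), 24)) = 1/(8517 + 4) = 1/8521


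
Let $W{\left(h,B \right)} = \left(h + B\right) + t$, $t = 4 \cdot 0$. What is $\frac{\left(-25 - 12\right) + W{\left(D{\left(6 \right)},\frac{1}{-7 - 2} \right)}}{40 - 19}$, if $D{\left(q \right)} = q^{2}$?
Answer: $- \frac{10}{189} \approx -0.05291$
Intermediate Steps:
$t = 0$
$W{\left(h,B \right)} = B + h$ ($W{\left(h,B \right)} = \left(h + B\right) + 0 = \left(B + h\right) + 0 = B + h$)
$\frac{\left(-25 - 12\right) + W{\left(D{\left(6 \right)},\frac{1}{-7 - 2} \right)}}{40 - 19} = \frac{\left(-25 - 12\right) + \left(\frac{1}{-7 - 2} + 6^{2}\right)}{40 - 19} = \frac{\left(-25 - 12\right) + \left(\frac{1}{-9} + 36\right)}{21} = \left(-37 + \left(- \frac{1}{9} + 36\right)\right) \frac{1}{21} = \left(-37 + \frac{323}{9}\right) \frac{1}{21} = \left(- \frac{10}{9}\right) \frac{1}{21} = - \frac{10}{189}$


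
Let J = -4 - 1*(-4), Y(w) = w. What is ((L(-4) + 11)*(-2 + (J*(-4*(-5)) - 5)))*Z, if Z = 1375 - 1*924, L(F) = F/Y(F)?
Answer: -37884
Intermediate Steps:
J = 0 (J = -4 + 4 = 0)
L(F) = 1 (L(F) = F/F = 1)
Z = 451 (Z = 1375 - 924 = 451)
((L(-4) + 11)*(-2 + (J*(-4*(-5)) - 5)))*Z = ((1 + 11)*(-2 + (0*(-4*(-5)) - 5)))*451 = (12*(-2 + (0*20 - 5)))*451 = (12*(-2 + (0 - 5)))*451 = (12*(-2 - 5))*451 = (12*(-7))*451 = -84*451 = -37884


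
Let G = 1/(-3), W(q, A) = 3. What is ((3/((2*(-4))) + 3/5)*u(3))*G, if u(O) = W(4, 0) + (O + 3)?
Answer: -27/40 ≈ -0.67500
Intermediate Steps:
u(O) = 6 + O (u(O) = 3 + (O + 3) = 3 + (3 + O) = 6 + O)
G = -1/3 ≈ -0.33333
((3/((2*(-4))) + 3/5)*u(3))*G = ((3/((2*(-4))) + 3/5)*(6 + 3))*(-1/3) = ((3/(-8) + 3*(1/5))*9)*(-1/3) = ((3*(-1/8) + 3/5)*9)*(-1/3) = ((-3/8 + 3/5)*9)*(-1/3) = ((9/40)*9)*(-1/3) = (81/40)*(-1/3) = -27/40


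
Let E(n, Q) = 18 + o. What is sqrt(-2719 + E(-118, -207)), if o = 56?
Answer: 23*I*sqrt(5) ≈ 51.43*I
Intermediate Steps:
E(n, Q) = 74 (E(n, Q) = 18 + 56 = 74)
sqrt(-2719 + E(-118, -207)) = sqrt(-2719 + 74) = sqrt(-2645) = 23*I*sqrt(5)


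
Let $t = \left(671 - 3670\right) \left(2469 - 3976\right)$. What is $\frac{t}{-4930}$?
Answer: $- \frac{4519493}{4930} \approx -916.73$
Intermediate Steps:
$t = 4519493$ ($t = \left(-2999\right) \left(-1507\right) = 4519493$)
$\frac{t}{-4930} = \frac{4519493}{-4930} = 4519493 \left(- \frac{1}{4930}\right) = - \frac{4519493}{4930}$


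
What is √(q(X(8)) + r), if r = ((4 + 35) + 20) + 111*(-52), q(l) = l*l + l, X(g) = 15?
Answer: I*√5473 ≈ 73.98*I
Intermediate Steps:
q(l) = l + l² (q(l) = l² + l = l + l²)
r = -5713 (r = (39 + 20) - 5772 = 59 - 5772 = -5713)
√(q(X(8)) + r) = √(15*(1 + 15) - 5713) = √(15*16 - 5713) = √(240 - 5713) = √(-5473) = I*√5473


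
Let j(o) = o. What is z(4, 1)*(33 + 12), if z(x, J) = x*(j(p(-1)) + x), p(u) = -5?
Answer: -180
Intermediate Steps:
z(x, J) = x*(-5 + x)
z(4, 1)*(33 + 12) = (4*(-5 + 4))*(33 + 12) = (4*(-1))*45 = -4*45 = -180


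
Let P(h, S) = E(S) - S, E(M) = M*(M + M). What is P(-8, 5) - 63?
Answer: -18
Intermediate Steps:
E(M) = 2*M² (E(M) = M*(2*M) = 2*M²)
P(h, S) = -S + 2*S² (P(h, S) = 2*S² - S = -S + 2*S²)
P(-8, 5) - 63 = 5*(-1 + 2*5) - 63 = 5*(-1 + 10) - 63 = 5*9 - 63 = 45 - 63 = -18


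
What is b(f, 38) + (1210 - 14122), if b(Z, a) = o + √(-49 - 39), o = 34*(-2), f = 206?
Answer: -12980 + 2*I*√22 ≈ -12980.0 + 9.3808*I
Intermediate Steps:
o = -68
b(Z, a) = -68 + 2*I*√22 (b(Z, a) = -68 + √(-49 - 39) = -68 + √(-88) = -68 + 2*I*√22)
b(f, 38) + (1210 - 14122) = (-68 + 2*I*√22) + (1210 - 14122) = (-68 + 2*I*√22) - 12912 = -12980 + 2*I*√22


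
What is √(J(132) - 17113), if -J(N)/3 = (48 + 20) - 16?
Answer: I*√17269 ≈ 131.41*I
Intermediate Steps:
J(N) = -156 (J(N) = -3*((48 + 20) - 16) = -3*(68 - 16) = -3*52 = -156)
√(J(132) - 17113) = √(-156 - 17113) = √(-17269) = I*√17269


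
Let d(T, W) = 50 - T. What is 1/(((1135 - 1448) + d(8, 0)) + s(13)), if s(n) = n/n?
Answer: -1/270 ≈ -0.0037037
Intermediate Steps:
s(n) = 1
1/(((1135 - 1448) + d(8, 0)) + s(13)) = 1/(((1135 - 1448) + (50 - 1*8)) + 1) = 1/((-313 + (50 - 8)) + 1) = 1/((-313 + 42) + 1) = 1/(-271 + 1) = 1/(-270) = -1/270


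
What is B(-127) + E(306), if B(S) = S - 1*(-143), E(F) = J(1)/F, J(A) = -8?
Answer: 2444/153 ≈ 15.974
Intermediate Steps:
E(F) = -8/F
B(S) = 143 + S (B(S) = S + 143 = 143 + S)
B(-127) + E(306) = (143 - 127) - 8/306 = 16 - 8*1/306 = 16 - 4/153 = 2444/153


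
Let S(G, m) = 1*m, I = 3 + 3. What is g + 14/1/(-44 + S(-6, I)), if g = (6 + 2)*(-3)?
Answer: -556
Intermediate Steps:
I = 6
S(G, m) = m
g = -24 (g = 8*(-3) = -24)
g + 14/1/(-44 + S(-6, I)) = -24 + 14/1/(-44 + 6) = -24 + 14/1/(-38) = -24 + 14/(-1/38) = -24 - 38*14 = -24 - 532 = -556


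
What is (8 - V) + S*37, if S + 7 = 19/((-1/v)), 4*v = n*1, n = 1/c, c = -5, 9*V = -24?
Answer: -12791/60 ≈ -213.18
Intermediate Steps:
V = -8/3 (V = (⅑)*(-24) = -8/3 ≈ -2.6667)
n = -⅕ (n = 1/(-5) = -⅕ ≈ -0.20000)
v = -1/20 (v = (-⅕*1)/4 = (¼)*(-⅕) = -1/20 ≈ -0.050000)
S = -121/20 (S = -7 + 19/((-1/(-1/20))) = -7 + 19/((-1*(-20))) = -7 + 19/20 = -121/20 ≈ -6.0500)
(8 - V) + S*37 = (8 - 1*(-8/3)) - 121/20*37 = (8 + 8/3) - 4477/20 = 32/3 - 4477/20 = -12791/60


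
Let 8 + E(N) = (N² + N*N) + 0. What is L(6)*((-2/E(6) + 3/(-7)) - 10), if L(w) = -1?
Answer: 2343/224 ≈ 10.460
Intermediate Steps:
E(N) = -8 + 2*N² (E(N) = -8 + ((N² + N*N) + 0) = -8 + ((N² + N²) + 0) = -8 + (2*N² + 0) = -8 + 2*N²)
L(6)*((-2/E(6) + 3/(-7)) - 10) = -((-2/(-8 + 2*6²) + 3/(-7)) - 10) = -((-2/(-8 + 2*36) + 3*(-⅐)) - 10) = -((-2/(-8 + 72) - 3/7) - 10) = -((-2/64 - 3/7) - 10) = -((-2*1/64 - 3/7) - 10) = -((-1/32 - 3/7) - 10) = -(-103/224 - 10) = -1*(-2343/224) = 2343/224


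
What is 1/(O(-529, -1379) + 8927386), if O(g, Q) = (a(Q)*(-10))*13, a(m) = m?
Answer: 1/9106656 ≈ 1.0981e-7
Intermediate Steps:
O(g, Q) = -130*Q (O(g, Q) = (Q*(-10))*13 = -10*Q*13 = -130*Q)
1/(O(-529, -1379) + 8927386) = 1/(-130*(-1379) + 8927386) = 1/(179270 + 8927386) = 1/9106656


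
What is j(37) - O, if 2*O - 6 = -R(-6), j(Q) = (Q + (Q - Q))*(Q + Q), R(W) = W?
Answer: 2732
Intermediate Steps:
j(Q) = 2*Q² (j(Q) = (Q + 0)*(2*Q) = Q*(2*Q) = 2*Q²)
O = 6 (O = 3 + (-1*(-6))/2 = 3 + (½)*6 = 3 + 3 = 6)
j(37) - O = 2*37² - 1*6 = 2*1369 - 6 = 2738 - 6 = 2732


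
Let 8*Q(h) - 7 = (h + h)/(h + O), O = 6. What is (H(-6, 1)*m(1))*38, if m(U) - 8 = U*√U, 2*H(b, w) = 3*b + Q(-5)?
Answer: -25137/8 ≈ -3142.1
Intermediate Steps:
Q(h) = 7/8 + h/(4*(6 + h)) (Q(h) = 7/8 + ((h + h)/(h + 6))/8 = 7/8 + ((2*h)/(6 + h))/8 = 7/8 + (2*h/(6 + h))/8 = 7/8 + h/(4*(6 + h)))
H(b, w) = -3/16 + 3*b/2 (H(b, w) = (3*b + 3*(14 + 3*(-5))/(8*(6 - 5)))/2 = (3*b + (3/8)*(14 - 15)/1)/2 = (3*b + (3/8)*1*(-1))/2 = (3*b - 3/8)/2 = (-3/8 + 3*b)/2 = -3/16 + 3*b/2)
m(U) = 8 + U^(3/2) (m(U) = 8 + U*√U = 8 + U^(3/2))
(H(-6, 1)*m(1))*38 = ((-3/16 + (3/2)*(-6))*(8 + 1^(3/2)))*38 = ((-3/16 - 9)*(8 + 1))*38 = -147/16*9*38 = -1323/16*38 = -25137/8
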